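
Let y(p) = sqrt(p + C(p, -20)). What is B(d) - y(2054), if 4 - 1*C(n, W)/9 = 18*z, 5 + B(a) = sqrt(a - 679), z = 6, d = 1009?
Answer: -5 + sqrt(330) - sqrt(1118) ≈ -20.271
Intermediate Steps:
B(a) = -5 + sqrt(-679 + a) (B(a) = -5 + sqrt(a - 679) = -5 + sqrt(-679 + a))
C(n, W) = -936 (C(n, W) = 36 - 162*6 = 36 - 9*108 = 36 - 972 = -936)
y(p) = sqrt(-936 + p) (y(p) = sqrt(p - 936) = sqrt(-936 + p))
B(d) - y(2054) = (-5 + sqrt(-679 + 1009)) - sqrt(-936 + 2054) = (-5 + sqrt(330)) - sqrt(1118) = -5 + sqrt(330) - sqrt(1118)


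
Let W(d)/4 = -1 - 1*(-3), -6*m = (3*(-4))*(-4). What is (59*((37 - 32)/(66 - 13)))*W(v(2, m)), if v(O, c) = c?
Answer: 2360/53 ≈ 44.528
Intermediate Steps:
m = -8 (m = -3*(-4)*(-4)/6 = -(-2)*(-4) = -⅙*48 = -8)
W(d) = 8 (W(d) = 4*(-1 - 1*(-3)) = 4*(-1 + 3) = 4*2 = 8)
(59*((37 - 32)/(66 - 13)))*W(v(2, m)) = (59*((37 - 32)/(66 - 13)))*8 = (59*(5/53))*8 = (295/53)*8 = 2360/53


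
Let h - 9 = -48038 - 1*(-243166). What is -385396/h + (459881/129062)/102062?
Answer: -5076471951175527/2570408148220628 ≈ -1.9750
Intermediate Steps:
h = 195137 (h = 9 + (-48038 - 1*(-243166)) = 9 + (-48038 + 243166) = 9 + 195128 = 195137)
-385396/h + (459881/129062)/102062 = -385396/195137 + (459881/129062)/102062 = -385396*1/195137 + (459881*(1/129062))*(1/102062) = -385396/195137 + (459881/129062)*(1/102062) = -385396/195137 + 459881/13172325844 = -5076471951175527/2570408148220628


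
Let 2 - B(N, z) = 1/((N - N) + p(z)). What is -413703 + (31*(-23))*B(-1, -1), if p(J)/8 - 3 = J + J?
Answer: -3320319/8 ≈ -4.1504e+5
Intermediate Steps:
p(J) = 24 + 16*J (p(J) = 24 + 8*(J + J) = 24 + 8*(2*J) = 24 + 16*J)
B(N, z) = 2 - 1/(24 + 16*z) (B(N, z) = 2 - 1/((N - N) + (24 + 16*z)) = 2 - 1/(0 + (24 + 16*z)) = 2 - 1/(24 + 16*z))
-413703 + (31*(-23))*B(-1, -1) = -413703 + (31*(-23))*((47 + 32*(-1))/(8*(3 + 2*(-1)))) = -413703 - 713*(47 - 32)/(8*(3 - 2)) = -413703 - 713*15/(8*1) = -413703 - 713*15/8 = -413703 - 10695/8 = -3320319/8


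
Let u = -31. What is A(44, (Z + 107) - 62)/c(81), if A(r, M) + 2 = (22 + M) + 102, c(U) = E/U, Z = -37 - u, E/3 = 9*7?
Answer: 69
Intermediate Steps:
E = 189 (E = 3*(9*7) = 3*63 = 189)
Z = -6 (Z = -37 - 1*(-31) = -37 + 31 = -6)
c(U) = 189/U
A(r, M) = 122 + M (A(r, M) = -2 + ((22 + M) + 102) = -2 + (124 + M) = 122 + M)
A(44, (Z + 107) - 62)/c(81) = (122 + ((-6 + 107) - 62))/((189/81)) = (122 + (101 - 62))/((189*(1/81))) = (122 + 39)/(7/3) = 161*(3/7) = 69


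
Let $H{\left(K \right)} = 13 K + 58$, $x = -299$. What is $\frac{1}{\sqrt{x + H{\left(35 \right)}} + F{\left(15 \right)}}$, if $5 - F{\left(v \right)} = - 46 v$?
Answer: $\frac{695}{482811} - \frac{\sqrt{214}}{482811} \approx 0.0014092$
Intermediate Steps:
$H{\left(K \right)} = 58 + 13 K$
$F{\left(v \right)} = 5 + 46 v$ ($F{\left(v \right)} = 5 - - 46 v = 5 + 46 v$)
$\frac{1}{\sqrt{x + H{\left(35 \right)}} + F{\left(15 \right)}} = \frac{1}{\sqrt{-299 + \left(58 + 13 \cdot 35\right)} + \left(5 + 46 \cdot 15\right)} = \frac{1}{\sqrt{-299 + \left(58 + 455\right)} + \left(5 + 690\right)} = \frac{1}{\sqrt{-299 + 513} + 695} = \frac{1}{\sqrt{214} + 695} = \frac{1}{695 + \sqrt{214}}$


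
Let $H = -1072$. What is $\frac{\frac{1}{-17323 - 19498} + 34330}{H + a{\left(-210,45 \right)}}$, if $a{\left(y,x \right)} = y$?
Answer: $- \frac{1264064929}{47204522} \approx -26.778$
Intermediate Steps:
$\frac{\frac{1}{-17323 - 19498} + 34330}{H + a{\left(-210,45 \right)}} = \frac{\frac{1}{-17323 - 19498} + 34330}{-1072 - 210} = \frac{\frac{1}{-36821} + 34330}{-1282} = \left(- \frac{1}{36821} + 34330\right) \left(- \frac{1}{1282}\right) = \frac{1264064929}{36821} \left(- \frac{1}{1282}\right) = - \frac{1264064929}{47204522}$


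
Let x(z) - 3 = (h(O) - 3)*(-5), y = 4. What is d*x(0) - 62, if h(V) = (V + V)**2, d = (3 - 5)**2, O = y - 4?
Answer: 10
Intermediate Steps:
O = 0 (O = 4 - 4 = 0)
d = 4 (d = (-2)**2 = 4)
h(V) = 4*V**2 (h(V) = (2*V)**2 = 4*V**2)
x(z) = 18 (x(z) = 3 + (4*0**2 - 3)*(-5) = 3 + (4*0 - 3)*(-5) = 3 + (0 - 3)*(-5) = 3 - 3*(-5) = 3 + 15 = 18)
d*x(0) - 62 = 4*18 - 62 = 72 - 62 = 10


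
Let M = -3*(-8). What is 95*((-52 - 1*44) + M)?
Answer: -6840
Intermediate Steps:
M = 24
95*((-52 - 1*44) + M) = 95*((-52 - 1*44) + 24) = 95*((-52 - 44) + 24) = 95*(-96 + 24) = 95*(-72) = -6840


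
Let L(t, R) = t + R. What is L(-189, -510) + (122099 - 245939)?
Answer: -124539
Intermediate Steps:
L(t, R) = R + t
L(-189, -510) + (122099 - 245939) = (-510 - 189) + (122099 - 245939) = -699 - 123840 = -124539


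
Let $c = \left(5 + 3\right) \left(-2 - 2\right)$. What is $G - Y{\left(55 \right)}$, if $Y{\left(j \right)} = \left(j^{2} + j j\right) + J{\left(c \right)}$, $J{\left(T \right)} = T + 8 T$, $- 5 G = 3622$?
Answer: $- \frac{32432}{5} \approx -6486.4$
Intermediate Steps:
$G = - \frac{3622}{5}$ ($G = \left(- \frac{1}{5}\right) 3622 = - \frac{3622}{5} \approx -724.4$)
$c = -32$ ($c = 8 \left(-4\right) = -32$)
$J{\left(T \right)} = 9 T$
$Y{\left(j \right)} = -288 + 2 j^{2}$ ($Y{\left(j \right)} = \left(j^{2} + j j\right) + 9 \left(-32\right) = \left(j^{2} + j^{2}\right) - 288 = 2 j^{2} - 288 = -288 + 2 j^{2}$)
$G - Y{\left(55 \right)} = - \frac{3622}{5} - \left(-288 + 2 \cdot 55^{2}\right) = - \frac{3622}{5} - \left(-288 + 2 \cdot 3025\right) = - \frac{3622}{5} - \left(-288 + 6050\right) = - \frac{3622}{5} - 5762 = - \frac{32432}{5}$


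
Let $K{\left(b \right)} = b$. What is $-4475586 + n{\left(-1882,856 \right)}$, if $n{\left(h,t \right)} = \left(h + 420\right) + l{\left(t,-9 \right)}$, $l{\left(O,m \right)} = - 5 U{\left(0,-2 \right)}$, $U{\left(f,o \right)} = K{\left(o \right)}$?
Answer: $-4477038$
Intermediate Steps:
$U{\left(f,o \right)} = o$
$l{\left(O,m \right)} = 10$ ($l{\left(O,m \right)} = \left(-5\right) \left(-2\right) = 10$)
$n{\left(h,t \right)} = 430 + h$ ($n{\left(h,t \right)} = \left(h + 420\right) + 10 = \left(420 + h\right) + 10 = 430 + h$)
$-4475586 + n{\left(-1882,856 \right)} = -4475586 + \left(430 - 1882\right) = -4475586 - 1452 = -4477038$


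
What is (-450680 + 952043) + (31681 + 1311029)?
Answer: 1844073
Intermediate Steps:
(-450680 + 952043) + (31681 + 1311029) = 501363 + 1342710 = 1844073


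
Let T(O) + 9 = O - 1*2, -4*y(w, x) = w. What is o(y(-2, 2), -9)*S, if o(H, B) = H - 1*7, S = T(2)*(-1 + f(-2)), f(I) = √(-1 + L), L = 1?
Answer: -117/2 ≈ -58.500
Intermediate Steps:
y(w, x) = -w/4
T(O) = -11 + O (T(O) = -9 + (O - 1*2) = -9 + (O - 2) = -9 + (-2 + O) = -11 + O)
f(I) = 0 (f(I) = √(-1 + 1) = √0 = 0)
S = 9 (S = (-11 + 2)*(-1 + 0) = -9*(-1) = 9)
o(H, B) = -7 + H (o(H, B) = H - 7 = -7 + H)
o(y(-2, 2), -9)*S = (-7 - ¼*(-2))*9 = (-7 + ½)*9 = -13/2*9 = -117/2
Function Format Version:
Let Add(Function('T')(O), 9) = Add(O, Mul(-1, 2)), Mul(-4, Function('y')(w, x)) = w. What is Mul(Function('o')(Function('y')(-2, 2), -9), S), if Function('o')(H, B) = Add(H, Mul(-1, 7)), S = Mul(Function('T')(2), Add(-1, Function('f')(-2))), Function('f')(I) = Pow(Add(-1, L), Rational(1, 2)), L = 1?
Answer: Rational(-117, 2) ≈ -58.500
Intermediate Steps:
Function('y')(w, x) = Mul(Rational(-1, 4), w)
Function('T')(O) = Add(-11, O) (Function('T')(O) = Add(-9, Add(O, Mul(-1, 2))) = Add(-9, Add(O, -2)) = Add(-9, Add(-2, O)) = Add(-11, O))
Function('f')(I) = 0 (Function('f')(I) = Pow(Add(-1, 1), Rational(1, 2)) = Pow(0, Rational(1, 2)) = 0)
S = 9 (S = Mul(Add(-11, 2), Add(-1, 0)) = Mul(-9, -1) = 9)
Function('o')(H, B) = Add(-7, H) (Function('o')(H, B) = Add(H, -7) = Add(-7, H))
Mul(Function('o')(Function('y')(-2, 2), -9), S) = Mul(Add(-7, Mul(Rational(-1, 4), -2)), 9) = Mul(Add(-7, Rational(1, 2)), 9) = Mul(Rational(-13, 2), 9) = Rational(-117, 2)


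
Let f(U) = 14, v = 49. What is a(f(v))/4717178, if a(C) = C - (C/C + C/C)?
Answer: 6/2358589 ≈ 2.5439e-6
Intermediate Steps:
a(C) = -2 + C (a(C) = C - (1 + 1) = C - 1*2 = C - 2 = -2 + C)
a(f(v))/4717178 = (-2 + 14)/4717178 = 12*(1/4717178) = 6/2358589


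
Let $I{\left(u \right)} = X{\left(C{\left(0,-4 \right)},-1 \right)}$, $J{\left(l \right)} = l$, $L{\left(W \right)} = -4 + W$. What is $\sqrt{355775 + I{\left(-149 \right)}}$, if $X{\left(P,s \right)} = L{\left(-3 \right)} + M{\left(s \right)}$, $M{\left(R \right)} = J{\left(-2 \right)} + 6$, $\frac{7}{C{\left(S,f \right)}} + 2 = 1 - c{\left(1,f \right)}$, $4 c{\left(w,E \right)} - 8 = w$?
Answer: $2 \sqrt{88943} \approx 596.47$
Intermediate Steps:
$c{\left(w,E \right)} = 2 + \frac{w}{4}$
$C{\left(S,f \right)} = - \frac{28}{13}$ ($C{\left(S,f \right)} = \frac{7}{-2 + \left(1 - \left(2 + \frac{1}{4} \cdot 1\right)\right)} = \frac{7}{-2 + \left(1 - \left(2 + \frac{1}{4}\right)\right)} = \frac{7}{-2 + \left(1 - \frac{9}{4}\right)} = \frac{7}{-2 - \frac{5}{4}} = \frac{7}{- \frac{13}{4}} = 7 \left(- \frac{4}{13}\right) = - \frac{28}{13}$)
$M{\left(R \right)} = 4$ ($M{\left(R \right)} = -2 + 6 = 4$)
$X{\left(P,s \right)} = -3$ ($X{\left(P,s \right)} = \left(-4 - 3\right) + 4 = -7 + 4 = -3$)
$I{\left(u \right)} = -3$
$\sqrt{355775 + I{\left(-149 \right)}} = \sqrt{355775 - 3} = \sqrt{355772} = 2 \sqrt{88943}$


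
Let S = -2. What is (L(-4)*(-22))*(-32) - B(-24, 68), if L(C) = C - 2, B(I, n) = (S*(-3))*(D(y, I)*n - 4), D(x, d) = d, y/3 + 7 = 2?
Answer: 5592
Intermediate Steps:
y = -15 (y = -21 + 3*2 = -21 + 6 = -15)
B(I, n) = -24 + 6*I*n (B(I, n) = (-2*(-3))*(I*n - 4) = 6*(-4 + I*n) = -24 + 6*I*n)
L(C) = -2 + C
(L(-4)*(-22))*(-32) - B(-24, 68) = ((-2 - 4)*(-22))*(-32) - (-24 + 6*(-24)*68) = -6*(-22)*(-32) - (-24 - 9792) = 132*(-32) - 1*(-9816) = -4224 + 9816 = 5592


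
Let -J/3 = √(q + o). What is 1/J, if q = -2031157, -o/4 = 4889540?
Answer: I*√2398813/21589317 ≈ 7.174e-5*I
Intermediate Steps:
o = -19558160 (o = -4*4889540 = -19558160)
J = -9*I*√2398813 (J = -3*√(-2031157 - 19558160) = -9*I*√2398813 ≈ -13939.0*I)
1/J = 1/(-9*I*√2398813) = I*√2398813/21589317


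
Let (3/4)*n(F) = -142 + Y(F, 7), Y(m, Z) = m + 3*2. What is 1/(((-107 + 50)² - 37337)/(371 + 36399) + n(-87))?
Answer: -55155/16450552 ≈ -0.0033528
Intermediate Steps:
Y(m, Z) = 6 + m (Y(m, Z) = m + 6 = 6 + m)
n(F) = -544/3 + 4*F/3 (n(F) = 4*(-142 + (6 + F))/3 = 4*(-136 + F)/3 = -544/3 + 4*F/3)
1/(((-107 + 50)² - 37337)/(371 + 36399) + n(-87)) = 1/(((-107 + 50)² - 37337)/(371 + 36399) + (-544/3 + (4/3)*(-87))) = 1/(((-57)² - 37337)/36770 + (-544/3 - 116)) = 1/((3249 - 37337)*(1/36770) - 892/3) = 1/(-34088*1/36770 - 892/3) = 1/(-17044/18385 - 892/3) = 1/(-16450552/55155) = -55155/16450552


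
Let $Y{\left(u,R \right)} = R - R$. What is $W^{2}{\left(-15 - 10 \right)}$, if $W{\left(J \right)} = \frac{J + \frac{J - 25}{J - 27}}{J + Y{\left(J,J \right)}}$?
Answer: $\frac{625}{676} \approx 0.92456$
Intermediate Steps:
$Y{\left(u,R \right)} = 0$
$W{\left(J \right)} = \frac{J + \frac{-25 + J}{-27 + J}}{J}$ ($W{\left(J \right)} = \frac{J + \frac{J - 25}{J - 27}}{J + 0} = \frac{J + \frac{-25 + J}{-27 + J}}{J}$)
$W^{2}{\left(-15 - 10 \right)} = \left(\frac{-25 + \left(-15 - 10\right)^{2} - 26 \left(-15 - 10\right)}{\left(-15 - 10\right) \left(-27 - 25\right)}\right)^{2} = \left(\frac{-25 + \left(-25\right)^{2} - -650}{\left(-25\right) \left(-27 - 25\right)}\right)^{2} = \left(- \frac{-25 + 625 + 650}{25 \left(-52\right)}\right)^{2} = \left(\left(- \frac{1}{25}\right) \left(- \frac{1}{52}\right) 1250\right)^{2} = \left(\frac{25}{26}\right)^{2} = \frac{625}{676}$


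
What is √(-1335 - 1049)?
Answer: 4*I*√149 ≈ 48.826*I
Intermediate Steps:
√(-1335 - 1049) = √(-2384) = 4*I*√149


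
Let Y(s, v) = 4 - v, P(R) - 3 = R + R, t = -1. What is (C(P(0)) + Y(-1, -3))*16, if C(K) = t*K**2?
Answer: -32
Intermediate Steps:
P(R) = 3 + 2*R (P(R) = 3 + (R + R) = 3 + 2*R)
C(K) = -K**2
(C(P(0)) + Y(-1, -3))*16 = (-(3 + 2*0)**2 + (4 - 1*(-3)))*16 = (-(3 + 0)**2 + (4 + 3))*16 = (-1*3**2 + 7)*16 = (-1*9 + 7)*16 = (-9 + 7)*16 = -2*16 = -32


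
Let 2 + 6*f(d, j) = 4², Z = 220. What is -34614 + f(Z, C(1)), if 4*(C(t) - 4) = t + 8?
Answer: -103835/3 ≈ -34612.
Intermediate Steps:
C(t) = 6 + t/4 (C(t) = 4 + (t + 8)/4 = 4 + (8 + t)/4 = 4 + (2 + t/4) = 6 + t/4)
f(d, j) = 7/3 (f(d, j) = -⅓ + (⅙)*4² = -⅓ + (⅙)*16 = -⅓ + 8/3 = 7/3)
-34614 + f(Z, C(1)) = -34614 + 7/3 = -103835/3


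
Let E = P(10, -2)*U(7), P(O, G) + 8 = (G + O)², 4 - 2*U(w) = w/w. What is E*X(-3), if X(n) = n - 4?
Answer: -588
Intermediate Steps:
U(w) = 3/2 (U(w) = 2 - w/(2*w) = 2 - ½*1 = 2 - ½ = 3/2)
P(O, G) = -8 + (G + O)²
X(n) = -4 + n
E = 84 (E = (-8 + (-2 + 10)²)*(3/2) = (-8 + 8²)*(3/2) = (-8 + 64)*(3/2) = 56*(3/2) = 84)
E*X(-3) = 84*(-4 - 3) = 84*(-7) = -588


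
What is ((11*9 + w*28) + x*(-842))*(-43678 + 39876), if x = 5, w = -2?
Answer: 15842934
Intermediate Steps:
((11*9 + w*28) + x*(-842))*(-43678 + 39876) = ((11*9 - 2*28) + 5*(-842))*(-43678 + 39876) = ((99 - 56) - 4210)*(-3802) = (43 - 4210)*(-3802) = -4167*(-3802) = 15842934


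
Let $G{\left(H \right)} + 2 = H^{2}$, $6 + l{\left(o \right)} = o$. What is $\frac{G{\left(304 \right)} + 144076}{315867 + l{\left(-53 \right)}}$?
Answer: $\frac{118245}{157904} \approx 0.74884$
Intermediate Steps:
$l{\left(o \right)} = -6 + o$
$G{\left(H \right)} = -2 + H^{2}$
$\frac{G{\left(304 \right)} + 144076}{315867 + l{\left(-53 \right)}} = \frac{\left(-2 + 304^{2}\right) + 144076}{315867 - 59} = \frac{\left(-2 + 92416\right) + 144076}{315867 - 59} = \frac{92414 + 144076}{315808} = 236490 \cdot \frac{1}{315808} = \frac{118245}{157904}$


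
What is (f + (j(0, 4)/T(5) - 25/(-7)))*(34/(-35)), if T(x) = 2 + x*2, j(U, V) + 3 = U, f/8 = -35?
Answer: 131699/490 ≈ 268.77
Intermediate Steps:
f = -280 (f = 8*(-35) = -280)
j(U, V) = -3 + U
T(x) = 2 + 2*x
(f + (j(0, 4)/T(5) - 25/(-7)))*(34/(-35)) = (-280 + ((-3 + 0)/(2 + 2*5) - 25/(-7)))*(34/(-35)) = (-280 + (-3/(2 + 10) - 25*(-⅐)))*(34*(-1/35)) = (-280 + (-3/12 + 25/7))*(-34/35) = (-280 + (-3*1/12 + 25/7))*(-34/35) = (-280 + (-¼ + 25/7))*(-34/35) = (-280 + 93/28)*(-34/35) = -7747/28*(-34/35) = 131699/490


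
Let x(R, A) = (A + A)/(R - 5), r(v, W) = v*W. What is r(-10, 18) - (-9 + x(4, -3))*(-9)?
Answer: -207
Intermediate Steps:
r(v, W) = W*v
x(R, A) = 2*A/(-5 + R) (x(R, A) = (2*A)/(-5 + R) = 2*A/(-5 + R))
r(-10, 18) - (-9 + x(4, -3))*(-9) = 18*(-10) - (-9 + 2*(-3)/(-5 + 4))*(-9) = -180 - (-9 + 2*(-3)/(-1))*(-9) = -180 - (-9 + 2*(-3)*(-1))*(-9) = -180 - (-9 + 6)*(-9) = -180 - (-3)*(-9) = -180 - 1*27 = -180 - 27 = -207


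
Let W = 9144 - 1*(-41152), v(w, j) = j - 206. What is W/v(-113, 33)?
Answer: -50296/173 ≈ -290.73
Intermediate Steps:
v(w, j) = -206 + j
W = 50296 (W = 9144 + 41152 = 50296)
W/v(-113, 33) = 50296/(-206 + 33) = 50296/(-173) = 50296*(-1/173) = -50296/173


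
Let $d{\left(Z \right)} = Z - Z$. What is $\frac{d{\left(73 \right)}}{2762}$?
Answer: $0$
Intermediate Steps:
$d{\left(Z \right)} = 0$
$\frac{d{\left(73 \right)}}{2762} = \frac{0}{2762} = 0 \cdot \frac{1}{2762} = 0$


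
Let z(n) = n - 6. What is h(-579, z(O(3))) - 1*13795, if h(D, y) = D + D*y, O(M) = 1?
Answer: -11479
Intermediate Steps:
z(n) = -6 + n
h(-579, z(O(3))) - 1*13795 = -579*(1 + (-6 + 1)) - 1*13795 = -579*(1 - 5) - 13795 = -579*(-4) - 13795 = 2316 - 13795 = -11479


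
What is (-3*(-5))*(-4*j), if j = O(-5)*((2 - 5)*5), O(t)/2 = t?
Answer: -9000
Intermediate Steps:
O(t) = 2*t
j = 150 (j = (2*(-5))*((2 - 5)*5) = -(-30)*5 = -10*(-15) = 150)
(-3*(-5))*(-4*j) = (-3*(-5))*(-4*150) = 15*(-600) = -9000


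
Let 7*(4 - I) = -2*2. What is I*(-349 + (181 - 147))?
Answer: -1440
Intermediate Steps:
I = 32/7 (I = 4 - (-2)*2/7 = 4 - 1/7*(-4) = 4 + 4/7 = 32/7 ≈ 4.5714)
I*(-349 + (181 - 147)) = 32*(-349 + (181 - 147))/7 = 32*(-349 + 34)/7 = (32/7)*(-315) = -1440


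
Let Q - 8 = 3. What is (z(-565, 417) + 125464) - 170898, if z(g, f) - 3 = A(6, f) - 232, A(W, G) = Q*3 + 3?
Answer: -45627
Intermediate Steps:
Q = 11 (Q = 8 + 3 = 11)
A(W, G) = 36 (A(W, G) = 11*3 + 3 = 33 + 3 = 36)
z(g, f) = -193 (z(g, f) = 3 + (36 - 232) = 3 - 196 = -193)
(z(-565, 417) + 125464) - 170898 = (-193 + 125464) - 170898 = 125271 - 170898 = -45627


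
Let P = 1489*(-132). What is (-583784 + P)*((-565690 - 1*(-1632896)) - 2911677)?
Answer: 1439299744372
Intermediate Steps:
P = -196548
(-583784 + P)*((-565690 - 1*(-1632896)) - 2911677) = (-583784 - 196548)*((-565690 - 1*(-1632896)) - 2911677) = -780332*((-565690 + 1632896) - 2911677) = -780332*(1067206 - 2911677) = -780332*(-1844471) = 1439299744372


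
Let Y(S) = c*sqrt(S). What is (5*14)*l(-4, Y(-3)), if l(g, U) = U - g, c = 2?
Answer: 280 + 140*I*sqrt(3) ≈ 280.0 + 242.49*I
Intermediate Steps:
Y(S) = 2*sqrt(S)
(5*14)*l(-4, Y(-3)) = (5*14)*(2*sqrt(-3) - 1*(-4)) = 70*(2*(I*sqrt(3)) + 4) = 70*(2*I*sqrt(3) + 4) = 70*(4 + 2*I*sqrt(3)) = 280 + 140*I*sqrt(3)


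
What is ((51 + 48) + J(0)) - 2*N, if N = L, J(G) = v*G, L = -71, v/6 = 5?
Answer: 241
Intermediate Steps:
v = 30 (v = 6*5 = 30)
J(G) = 30*G
N = -71
((51 + 48) + J(0)) - 2*N = ((51 + 48) + 30*0) - 2*(-71) = (99 + 0) + 142 = 99 + 142 = 241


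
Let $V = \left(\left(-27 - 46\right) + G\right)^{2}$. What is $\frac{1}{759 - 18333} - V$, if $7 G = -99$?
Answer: $- \frac{6539285449}{861126} \approx -7593.9$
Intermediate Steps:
$G = - \frac{99}{7}$ ($G = \frac{1}{7} \left(-99\right) = - \frac{99}{7} \approx -14.143$)
$V = \frac{372100}{49}$ ($V = \left(\left(-27 - 46\right) - \frac{99}{7}\right)^{2} = \left(-73 - \frac{99}{7}\right)^{2} = \left(- \frac{610}{7}\right)^{2} = \frac{372100}{49} \approx 7593.9$)
$\frac{1}{759 - 18333} - V = \frac{1}{759 - 18333} - \frac{372100}{49} = \frac{1}{-17574} - \frac{372100}{49} = - \frac{1}{17574} - \frac{372100}{49} = - \frac{6539285449}{861126}$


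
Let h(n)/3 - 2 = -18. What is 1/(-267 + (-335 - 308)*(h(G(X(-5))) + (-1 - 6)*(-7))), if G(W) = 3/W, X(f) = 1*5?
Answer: -1/910 ≈ -0.0010989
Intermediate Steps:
X(f) = 5
h(n) = -48 (h(n) = 6 + 3*(-18) = 6 - 54 = -48)
1/(-267 + (-335 - 308)*(h(G(X(-5))) + (-1 - 6)*(-7))) = 1/(-267 + (-335 - 308)*(-48 + (-1 - 6)*(-7))) = 1/(-267 - 643*(-48 - 7*(-7))) = 1/(-267 - 643*(-48 + 49)) = 1/(-267 - 643*1) = 1/(-267 - 643) = 1/(-910) = -1/910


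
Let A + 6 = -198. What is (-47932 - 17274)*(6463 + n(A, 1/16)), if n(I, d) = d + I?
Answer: -3265027435/8 ≈ -4.0813e+8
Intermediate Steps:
A = -204 (A = -6 - 198 = -204)
n(I, d) = I + d
(-47932 - 17274)*(6463 + n(A, 1/16)) = (-47932 - 17274)*(6463 + (-204 + 1/16)) = -65206*(6463 + (-204 + 1/16)) = -65206*(6463 - 3263/16) = -65206*100145/16 = -3265027435/8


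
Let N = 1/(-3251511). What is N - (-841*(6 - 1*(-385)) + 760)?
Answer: 1066726465280/3251511 ≈ 3.2807e+5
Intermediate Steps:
N = -1/3251511 ≈ -3.0755e-7
N - (-841*(6 - 1*(-385)) + 760) = -1/3251511 - (-841*(6 - 1*(-385)) + 760) = -1/3251511 - (-841*(6 + 385) + 760) = -1/3251511 - (-841*391 + 760) = -1/3251511 - (-328831 + 760) = -1/3251511 - 1*(-328071) = -1/3251511 + 328071 = 1066726465280/3251511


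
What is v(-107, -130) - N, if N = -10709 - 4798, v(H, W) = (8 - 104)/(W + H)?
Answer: 1225085/79 ≈ 15507.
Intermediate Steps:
v(H, W) = -96/(H + W)
N = -15507
v(-107, -130) - N = -96/(-107 - 130) - 1*(-15507) = -96/(-237) + 15507 = -96*(-1/237) + 15507 = 32/79 + 15507 = 1225085/79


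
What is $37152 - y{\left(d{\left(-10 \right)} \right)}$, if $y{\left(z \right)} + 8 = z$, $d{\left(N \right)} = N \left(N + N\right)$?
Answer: $36960$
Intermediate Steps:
$d{\left(N \right)} = 2 N^{2}$ ($d{\left(N \right)} = N 2 N = 2 N^{2}$)
$y{\left(z \right)} = -8 + z$
$37152 - y{\left(d{\left(-10 \right)} \right)} = 37152 - \left(-8 + 2 \left(-10\right)^{2}\right) = 37152 - \left(-8 + 2 \cdot 100\right) = 37152 - \left(-8 + 200\right) = 37152 - 192 = 36960$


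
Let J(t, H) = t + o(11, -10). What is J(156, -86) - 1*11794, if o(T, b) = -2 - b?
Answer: -11630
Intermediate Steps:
J(t, H) = 8 + t (J(t, H) = t + (-2 - 1*(-10)) = t + (-2 + 10) = t + 8 = 8 + t)
J(156, -86) - 1*11794 = (8 + 156) - 1*11794 = 164 - 11794 = -11630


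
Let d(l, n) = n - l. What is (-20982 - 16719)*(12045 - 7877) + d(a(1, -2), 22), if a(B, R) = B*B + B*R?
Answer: -157137745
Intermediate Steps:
a(B, R) = B**2 + B*R
(-20982 - 16719)*(12045 - 7877) + d(a(1, -2), 22) = (-20982 - 16719)*(12045 - 7877) + (22 - (1 - 2)) = -37701*4168 + (22 - (-1)) = -157137768 + (22 - 1*(-1)) = -157137768 + (22 + 1) = -157137768 + 23 = -157137745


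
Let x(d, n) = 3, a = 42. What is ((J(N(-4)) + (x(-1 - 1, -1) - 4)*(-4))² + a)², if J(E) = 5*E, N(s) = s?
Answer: 88804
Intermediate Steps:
((J(N(-4)) + (x(-1 - 1, -1) - 4)*(-4))² + a)² = ((5*(-4) + (3 - 4)*(-4))² + 42)² = ((-20 - 1*(-4))² + 42)² = ((-20 + 4)² + 42)² = ((-16)² + 42)² = (256 + 42)² = 298² = 88804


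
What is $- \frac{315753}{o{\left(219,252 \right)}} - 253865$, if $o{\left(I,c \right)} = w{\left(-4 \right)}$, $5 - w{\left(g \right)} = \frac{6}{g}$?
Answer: $- \frac{3931751}{13} \approx -3.0244 \cdot 10^{5}$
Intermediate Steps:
$w{\left(g \right)} = 5 - \frac{6}{g}$
$o{\left(I,c \right)} = \frac{13}{2}$ ($o{\left(I,c \right)} = 5 - \frac{6}{-4} = 5 - - \frac{3}{2} = 5 + \frac{3}{2} = \frac{13}{2}$)
$- \frac{315753}{o{\left(219,252 \right)}} - 253865 = - \frac{315753}{\frac{13}{2}} - 253865 = \left(-315753\right) \frac{2}{13} - 253865 = - \frac{631506}{13} - 253865 = - \frac{3931751}{13}$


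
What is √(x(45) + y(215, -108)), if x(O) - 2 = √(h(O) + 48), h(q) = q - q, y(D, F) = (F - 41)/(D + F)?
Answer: √(6955 + 45796*√3)/107 ≈ 2.7451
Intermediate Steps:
y(D, F) = (-41 + F)/(D + F)
h(q) = 0
x(O) = 2 + 4*√3 (x(O) = 2 + √(0 + 48) = 2 + √48 = 2 + 4*√3)
√(x(45) + y(215, -108)) = √((2 + 4*√3) + (-41 - 108)/(215 - 108)) = √((2 + 4*√3) - 149/107) = √(65/107 + 4*√3)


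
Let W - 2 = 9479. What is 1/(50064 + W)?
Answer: 1/59545 ≈ 1.6794e-5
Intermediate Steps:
W = 9481 (W = 2 + 9479 = 9481)
1/(50064 + W) = 1/(50064 + 9481) = 1/59545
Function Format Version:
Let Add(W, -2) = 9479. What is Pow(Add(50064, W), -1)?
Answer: Rational(1, 59545) ≈ 1.6794e-5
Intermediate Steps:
W = 9481 (W = Add(2, 9479) = 9481)
Pow(Add(50064, W), -1) = Pow(Add(50064, 9481), -1) = Pow(59545, -1) = Rational(1, 59545)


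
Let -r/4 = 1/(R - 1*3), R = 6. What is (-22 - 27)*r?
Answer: 196/3 ≈ 65.333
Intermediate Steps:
r = -4/3 (r = -4/(6 - 1*3) = -4/(6 - 3) = -4/3 ≈ -1.3333)
(-22 - 27)*r = (-22 - 27)*(-4/3) = -49*(-4/3) = 196/3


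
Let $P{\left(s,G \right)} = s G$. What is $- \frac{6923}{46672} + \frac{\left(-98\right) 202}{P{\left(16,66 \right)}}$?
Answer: $- \frac{29100925}{1540176} \approx -18.895$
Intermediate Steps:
$P{\left(s,G \right)} = G s$
$- \frac{6923}{46672} + \frac{\left(-98\right) 202}{P{\left(16,66 \right)}} = - \frac{6923}{46672} + \frac{\left(-98\right) 202}{66 \cdot 16} = \left(-6923\right) \frac{1}{46672} - \frac{19796}{1056} = - \frac{6923}{46672} - \frac{4949}{264} = - \frac{29100925}{1540176}$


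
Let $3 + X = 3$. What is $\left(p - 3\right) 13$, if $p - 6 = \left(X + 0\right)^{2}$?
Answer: $39$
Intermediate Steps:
$X = 0$ ($X = -3 + 3 = 0$)
$p = 6$ ($p = 6 + \left(0 + 0\right)^{2} = 6 + 0^{2} = 6 + 0 = 6$)
$\left(p - 3\right) 13 = \left(6 - 3\right) 13 = 3 \cdot 13 = 39$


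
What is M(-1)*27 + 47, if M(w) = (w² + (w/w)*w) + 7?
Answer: 236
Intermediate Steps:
M(w) = 7 + w + w² (M(w) = (w² + 1*w) + 7 = (w² + w) + 7 = (w + w²) + 7 = 7 + w + w²)
M(-1)*27 + 47 = (7 - 1 + (-1)²)*27 + 47 = (7 - 1 + 1)*27 + 47 = 7*27 + 47 = 189 + 47 = 236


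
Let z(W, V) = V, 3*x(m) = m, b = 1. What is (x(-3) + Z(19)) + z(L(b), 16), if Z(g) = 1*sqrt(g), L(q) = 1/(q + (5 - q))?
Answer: 15 + sqrt(19) ≈ 19.359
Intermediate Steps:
x(m) = m/3
L(q) = 1/5
Z(g) = sqrt(g)
(x(-3) + Z(19)) + z(L(b), 16) = ((1/3)*(-3) + sqrt(19)) + 16 = (-1 + sqrt(19)) + 16 = 15 + sqrt(19)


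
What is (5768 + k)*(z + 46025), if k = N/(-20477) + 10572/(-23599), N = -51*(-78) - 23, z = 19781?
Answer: 183401295768083250/483236723 ≈ 3.7953e+8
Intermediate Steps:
N = 3955 (N = 3978 - 23 = 3955)
k = -309816889/483236723 (k = 3955/(-20477) + 10572/(-23599) = 3955*(-1/20477) + 10572*(-1/23599) = -3955/20477 - 10572/23599 = -309816889/483236723 ≈ -0.64113)
(5768 + k)*(z + 46025) = (5768 - 309816889/483236723)*(19781 + 46025) = (2786999601375/483236723)*65806 = 183401295768083250/483236723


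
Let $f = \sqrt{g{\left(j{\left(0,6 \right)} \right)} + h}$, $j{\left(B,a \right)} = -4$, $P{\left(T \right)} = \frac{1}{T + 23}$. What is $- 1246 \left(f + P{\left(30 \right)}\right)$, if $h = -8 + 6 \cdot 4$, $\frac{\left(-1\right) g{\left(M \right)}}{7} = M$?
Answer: $- \frac{1246}{53} - 2492 \sqrt{11} \approx -8288.5$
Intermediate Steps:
$P{\left(T \right)} = \frac{1}{23 + T}$
$g{\left(M \right)} = - 7 M$
$h = 16$ ($h = -8 + 24 = 16$)
$f = 2 \sqrt{11}$ ($f = \sqrt{\left(-7\right) \left(-4\right) + 16} = \sqrt{28 + 16} = \sqrt{44} = 2 \sqrt{11} \approx 6.6332$)
$- 1246 \left(f + P{\left(30 \right)}\right) = - 1246 \left(2 \sqrt{11} + \frac{1}{23 + 30}\right) = - 1246 \left(2 \sqrt{11} + \frac{1}{53}\right) = - 1246 \left(\frac{1}{53} + 2 \sqrt{11}\right) = - \frac{1246}{53} - 2492 \sqrt{11}$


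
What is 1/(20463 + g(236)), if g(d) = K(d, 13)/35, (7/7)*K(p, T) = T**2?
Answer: 35/716374 ≈ 4.8857e-5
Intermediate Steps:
K(p, T) = T**2
g(d) = 169/35 (g(d) = 13**2/35 = 169*(1/35) = 169/35)
1/(20463 + g(236)) = 1/(20463 + 169/35) = 1/(716374/35) = 35/716374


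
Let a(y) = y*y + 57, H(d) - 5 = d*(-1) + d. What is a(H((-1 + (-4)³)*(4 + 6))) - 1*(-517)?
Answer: 599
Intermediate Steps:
H(d) = 5 (H(d) = 5 + (d*(-1) + d) = 5 + (-d + d) = 5 + 0 = 5)
a(y) = 57 + y² (a(y) = y² + 57 = 57 + y²)
a(H((-1 + (-4)³)*(4 + 6))) - 1*(-517) = (57 + 5²) - 1*(-517) = (57 + 25) + 517 = 82 + 517 = 599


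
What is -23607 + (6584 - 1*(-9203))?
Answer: -7820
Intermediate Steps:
-23607 + (6584 - 1*(-9203)) = -23607 + (6584 + 9203) = -23607 + 15787 = -7820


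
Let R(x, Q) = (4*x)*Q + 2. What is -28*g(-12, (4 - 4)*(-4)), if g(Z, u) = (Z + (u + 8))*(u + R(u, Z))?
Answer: 224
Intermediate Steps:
R(x, Q) = 2 + 4*Q*x (R(x, Q) = 4*Q*x + 2 = 2 + 4*Q*x)
g(Z, u) = (2 + u + 4*Z*u)*(8 + Z + u) (g(Z, u) = (Z + (u + 8))*(u + (2 + 4*Z*u)) = (Z + (8 + u))*(2 + u + 4*Z*u) = (8 + Z + u)*(2 + u + 4*Z*u) = (2 + u + 4*Z*u)*(8 + Z + u))
-28*g(-12, (4 - 4)*(-4)) = -28*(16 + ((4 - 4)*(-4))² + 2*(-12) + 10*((4 - 4)*(-4)) + 4*(-12)*((4 - 4)*(-4))² + 4*((4 - 4)*(-4))*(-12)² + 33*(-12)*((4 - 4)*(-4))) = -28*(16 + (0*(-4))² - 24 + 10*(0*(-4)) + 4*(-12)*(0*(-4))² + 4*(0*(-4))*144 + 33*(-12)*(0*(-4))) = -28*(16 + 0² - 24 + 10*0 + 4*(-12)*0² + 4*0*144 + 33*(-12)*0) = -28*(16 + 0 - 24 + 0 + 4*(-12)*0 + 0 + 0) = -28*(16 + 0 - 24 + 0 + 0 + 0 + 0) = -28*(-8) = 224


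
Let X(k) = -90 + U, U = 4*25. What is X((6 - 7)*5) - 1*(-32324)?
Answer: 32334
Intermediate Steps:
U = 100
X(k) = 10 (X(k) = -90 + 100 = 10)
X((6 - 7)*5) - 1*(-32324) = 10 - 1*(-32324) = 10 + 32324 = 32334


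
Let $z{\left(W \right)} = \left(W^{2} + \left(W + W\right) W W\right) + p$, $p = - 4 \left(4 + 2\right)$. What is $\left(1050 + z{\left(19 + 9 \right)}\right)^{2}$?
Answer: $2089769796$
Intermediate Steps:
$p = -24$ ($p = \left(-4\right) 6 = -24$)
$z{\left(W \right)} = -24 + W^{2} + 2 W^{3}$ ($z{\left(W \right)} = \left(W^{2} + \left(W + W\right) W W\right) - 24 = \left(W^{2} + 2 W W W\right) - 24 = \left(W^{2} + 2 W^{2} W\right) - 24 = \left(W^{2} + 2 W^{3}\right) - 24 = -24 + W^{2} + 2 W^{3}$)
$\left(1050 + z{\left(19 + 9 \right)}\right)^{2} = \left(1050 + \left(-24 + \left(19 + 9\right)^{2} + 2 \left(19 + 9\right)^{3}\right)\right)^{2} = \left(1050 + \left(-24 + 28^{2} + 2 \cdot 28^{3}\right)\right)^{2} = \left(1050 + \left(-24 + 784 + 2 \cdot 21952\right)\right)^{2} = \left(1050 + \left(-24 + 784 + 43904\right)\right)^{2} = \left(1050 + 44664\right)^{2} = 45714^{2} = 2089769796$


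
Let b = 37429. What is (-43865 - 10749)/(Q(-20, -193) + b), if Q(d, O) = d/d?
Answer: -27307/18715 ≈ -1.4591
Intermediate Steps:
Q(d, O) = 1
(-43865 - 10749)/(Q(-20, -193) + b) = (-43865 - 10749)/(1 + 37429) = -54614/37430 = -54614*1/37430 = -27307/18715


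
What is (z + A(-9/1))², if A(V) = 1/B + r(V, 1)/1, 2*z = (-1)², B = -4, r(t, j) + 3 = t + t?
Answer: 6889/16 ≈ 430.56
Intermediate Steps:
r(t, j) = -3 + 2*t (r(t, j) = -3 + (t + t) = -3 + 2*t)
z = ½ (z = (½)*(-1)² = (½)*1 = ½ ≈ 0.50000)
A(V) = -13/4 + 2*V (A(V) = 1/(-4) + (-3 + 2*V)/1 = 1*(-¼) + (-3 + 2*V)*1 = -¼ + (-3 + 2*V) = -13/4 + 2*V)
(z + A(-9/1))² = (½ + (-13/4 + 2*(-9/1)))² = (½ + (-13/4 + 2*(-9*1)))² = (½ + (-13/4 + 2*(-9)))² = (½ + (-13/4 - 18))² = (½ - 85/4)² = (-83/4)² = 6889/16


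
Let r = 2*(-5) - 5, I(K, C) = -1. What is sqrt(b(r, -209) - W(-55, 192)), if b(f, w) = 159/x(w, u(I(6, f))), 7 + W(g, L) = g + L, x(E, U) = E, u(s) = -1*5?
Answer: I*sqrt(5711761)/209 ≈ 11.435*I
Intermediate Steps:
u(s) = -5
r = -15 (r = -10 - 5 = -15)
W(g, L) = -7 + L + g (W(g, L) = -7 + (g + L) = -7 + (L + g) = -7 + L + g)
b(f, w) = 159/w
sqrt(b(r, -209) - W(-55, 192)) = sqrt(159/(-209) - (-7 + 192 - 55)) = sqrt(159*(-1/209) - 1*130) = sqrt(-159/209 - 130) = sqrt(-27329/209) = I*sqrt(5711761)/209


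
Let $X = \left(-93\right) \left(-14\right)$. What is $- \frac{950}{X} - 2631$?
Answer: $- \frac{1713256}{651} \approx -2631.7$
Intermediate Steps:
$X = 1302$
$- \frac{950}{X} - 2631 = - \frac{950}{1302} - 2631 = \left(-950\right) \frac{1}{1302} - 2631 = - \frac{475}{651} - 2631 = - \frac{1713256}{651}$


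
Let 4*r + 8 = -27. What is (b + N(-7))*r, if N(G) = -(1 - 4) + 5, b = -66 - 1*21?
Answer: 2765/4 ≈ 691.25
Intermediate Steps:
r = -35/4 (r = -2 + (¼)*(-27) = -2 - 27/4 = -35/4 ≈ -8.7500)
b = -87 (b = -66 - 21 = -87)
N(G) = 8 (N(G) = -1*(-3) + 5 = 3 + 5 = 8)
(b + N(-7))*r = (-87 + 8)*(-35/4) = -79*(-35/4) = 2765/4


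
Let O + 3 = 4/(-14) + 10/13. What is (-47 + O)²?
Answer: 20304036/8281 ≈ 2451.9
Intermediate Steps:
O = -229/91 (O = -3 + (4/(-14) + 10/13) = -3 + (4*(-1/14) + 10*(1/13)) = -3 + (-2/7 + 10/13) = -3 + 44/91 = -229/91 ≈ -2.5165)
(-47 + O)² = (-47 - 229/91)² = (-4506/91)² = 20304036/8281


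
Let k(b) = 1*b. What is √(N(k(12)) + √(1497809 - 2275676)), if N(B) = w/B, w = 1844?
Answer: √(1383 + 9*I*√777867)/3 ≈ 22.901 + 19.256*I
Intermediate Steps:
k(b) = b
N(B) = 1844/B
√(N(k(12)) + √(1497809 - 2275676)) = √(1844/12 + √(1497809 - 2275676)) = √(1844*(1/12) + √(-777867)) = √(461/3 + I*√777867)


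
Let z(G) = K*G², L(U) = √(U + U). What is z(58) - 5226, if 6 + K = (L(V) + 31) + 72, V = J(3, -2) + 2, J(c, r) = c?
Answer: 321082 + 3364*√10 ≈ 3.3172e+5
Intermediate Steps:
V = 5 (V = 3 + 2 = 5)
L(U) = √2*√U (L(U) = √(2*U) = √2*√U)
K = 97 + √10 (K = -6 + ((√2*√5 + 31) + 72) = -6 + ((√10 + 31) + 72) = -6 + ((31 + √10) + 72) = -6 + (103 + √10) = 97 + √10 ≈ 100.16)
z(G) = G²*(97 + √10) (z(G) = (97 + √10)*G² = G²*(97 + √10))
z(58) - 5226 = 58²*(97 + √10) - 5226 = 3364*(97 + √10) - 5226 = (326308 + 3364*√10) - 5226 = 321082 + 3364*√10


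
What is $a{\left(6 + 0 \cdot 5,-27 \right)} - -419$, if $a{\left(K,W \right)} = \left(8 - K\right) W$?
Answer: $365$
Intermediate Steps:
$a{\left(K,W \right)} = W \left(8 - K\right)$
$a{\left(6 + 0 \cdot 5,-27 \right)} - -419 = - 27 \left(8 - \left(6 + 0 \cdot 5\right)\right) - -419 = - 27 \left(8 - \left(6 + 0\right)\right) + 419 = - 27 \left(8 - 6\right) + 419 = \left(-27\right) 2 + 419 = -54 + 419 = 365$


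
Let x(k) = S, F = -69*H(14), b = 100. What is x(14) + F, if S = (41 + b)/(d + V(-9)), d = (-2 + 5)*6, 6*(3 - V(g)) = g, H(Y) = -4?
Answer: 4234/15 ≈ 282.27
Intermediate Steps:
V(g) = 3 - g/6
d = 18 (d = 3*6 = 18)
F = 276 (F = -69*(-4) = 276)
S = 94/15 (S = (41 + 100)/(18 + (3 - ⅙*(-9))) = 141/(18 + (3 + 3/2)) = 141/(18 + 9/2) = 141/(45/2) = 141*(2/45) = 94/15 ≈ 6.2667)
x(k) = 94/15
x(14) + F = 94/15 + 276 = 4234/15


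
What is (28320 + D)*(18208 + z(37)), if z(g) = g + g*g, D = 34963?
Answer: 1241232762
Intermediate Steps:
z(g) = g + g**2
(28320 + D)*(18208 + z(37)) = (28320 + 34963)*(18208 + 37*(1 + 37)) = 63283*(18208 + 37*38) = 63283*(18208 + 1406) = 63283*19614 = 1241232762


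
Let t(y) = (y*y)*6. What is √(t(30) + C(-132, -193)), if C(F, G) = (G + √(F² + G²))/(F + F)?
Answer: √(94102338 - 66*√54673)/132 ≈ 73.484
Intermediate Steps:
t(y) = 6*y² (t(y) = y²*6 = 6*y²)
C(F, G) = (G + √(F² + G²))/(2*F) (C(F, G) = (G + √(F² + G²))/((2*F)) = (G + √(F² + G²))*(1/(2*F)) = (G + √(F² + G²))/(2*F))
√(t(30) + C(-132, -193)) = √(6*30² + (½)*(-193 + √((-132)² + (-193)²))/(-132)) = √(6*900 + (½)*(-1/132)*(-193 + √(17424 + 37249))) = √(5400 + (½)*(-1/132)*(-193 + √54673)) = √(5400 + (193/264 - √54673/264)) = √(1425793/264 - √54673/264)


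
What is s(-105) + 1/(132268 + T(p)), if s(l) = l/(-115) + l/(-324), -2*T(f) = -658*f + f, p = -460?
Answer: 28949491/23401764 ≈ 1.2371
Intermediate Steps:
T(f) = 657*f/2 (T(f) = -(-658*f + f)/2 = -(-657)*f/2 = 657*f/2)
s(l) = -439*l/37260 (s(l) = l*(-1/115) + l*(-1/324) = -l/115 - l/324 = -439*l/37260)
s(-105) + 1/(132268 + T(p)) = -439/37260*(-105) + 1/(132268 + (657/2)*(-460)) = 3073/2484 + 1/(132268 - 151110) = 3073/2484 + 1/(-18842) = 3073/2484 - 1/18842 = 28949491/23401764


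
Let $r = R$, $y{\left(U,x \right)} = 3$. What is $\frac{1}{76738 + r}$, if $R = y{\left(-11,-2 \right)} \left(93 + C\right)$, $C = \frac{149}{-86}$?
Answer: $\frac{86}{6623015} \approx 1.2985 \cdot 10^{-5}$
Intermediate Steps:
$C = - \frac{149}{86}$ ($C = 149 \left(- \frac{1}{86}\right) = - \frac{149}{86} \approx -1.7326$)
$R = \frac{23547}{86}$ ($R = 3 \left(93 - \frac{149}{86}\right) = 3 \cdot \frac{7849}{86} = \frac{23547}{86} \approx 273.8$)
$r = \frac{23547}{86} \approx 273.8$
$\frac{1}{76738 + r} = \frac{1}{76738 + \frac{23547}{86}} = \frac{1}{\frac{6623015}{86}} = \frac{86}{6623015}$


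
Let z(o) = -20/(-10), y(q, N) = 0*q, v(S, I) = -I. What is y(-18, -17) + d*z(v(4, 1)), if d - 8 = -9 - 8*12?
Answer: -194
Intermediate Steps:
y(q, N) = 0
z(o) = 2 (z(o) = -20*(-⅒) = 2)
d = -97 (d = 8 + (-9 - 8*12) = 8 + (-9 - 96) = 8 - 105 = -97)
y(-18, -17) + d*z(v(4, 1)) = 0 - 97*2 = 0 - 194 = -194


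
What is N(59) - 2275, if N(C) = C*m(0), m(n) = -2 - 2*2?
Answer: -2629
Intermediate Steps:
m(n) = -6 (m(n) = -2 - 4 = -6)
N(C) = -6*C (N(C) = C*(-6) = -6*C)
N(59) - 2275 = -6*59 - 2275 = -354 - 2275 = -2629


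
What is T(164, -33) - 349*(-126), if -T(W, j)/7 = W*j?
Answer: 81858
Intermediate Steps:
T(W, j) = -7*W*j
T(164, -33) - 349*(-126) = -7*164*(-33) - 349*(-126) = 37884 - 1*(-43974) = 37884 + 43974 = 81858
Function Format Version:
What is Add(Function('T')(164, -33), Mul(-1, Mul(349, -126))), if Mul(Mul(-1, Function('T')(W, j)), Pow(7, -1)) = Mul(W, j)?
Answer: 81858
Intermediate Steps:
Function('T')(W, j) = Mul(-7, W, j) (Function('T')(W, j) = Mul(-7, Mul(W, j)) = Mul(-7, W, j))
Add(Function('T')(164, -33), Mul(-1, Mul(349, -126))) = Add(Mul(-7, 164, -33), Mul(-1, Mul(349, -126))) = Add(37884, Mul(-1, -43974)) = Add(37884, 43974) = 81858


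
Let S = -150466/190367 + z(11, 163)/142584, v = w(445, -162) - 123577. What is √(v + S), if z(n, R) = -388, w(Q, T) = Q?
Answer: I*√5669942678883998565649638/6785822082 ≈ 350.9*I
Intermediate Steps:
v = -123132 (v = 445 - 123577 = -123132)
S = -5381976635/6785822082 (S = -150466/190367 - 388/142584 = -150466*1/190367 - 388*1/142584 = -150466/190367 - 97/35646 = -5381976635/6785822082 ≈ -0.79312)
√(v + S) = √(-123132 - 5381976635/6785822082) = √(-835557226577459/6785822082) = I*√5669942678883998565649638/6785822082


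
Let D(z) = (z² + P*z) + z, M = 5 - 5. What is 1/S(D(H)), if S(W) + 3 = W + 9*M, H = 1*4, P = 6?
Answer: 1/41 ≈ 0.024390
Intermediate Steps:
M = 0
H = 4
D(z) = z² + 7*z (D(z) = (z² + 6*z) + z = z² + 7*z)
S(W) = -3 + W (S(W) = -3 + (W + 9*0) = -3 + (W + 0) = -3 + W)
1/S(D(H)) = 1/(-3 + 4*(7 + 4)) = 1/(-3 + 4*11) = 1/(-3 + 44) = 1/41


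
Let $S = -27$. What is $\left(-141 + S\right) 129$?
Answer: $-21672$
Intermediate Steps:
$\left(-141 + S\right) 129 = \left(-141 - 27\right) 129 = \left(-168\right) 129 = -21672$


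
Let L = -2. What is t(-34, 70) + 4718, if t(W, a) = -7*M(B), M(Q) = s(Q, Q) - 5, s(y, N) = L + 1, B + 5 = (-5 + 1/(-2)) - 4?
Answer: 4760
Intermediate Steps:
B = -29/2 (B = -5 + ((-5 + 1/(-2)) - 4) = -5 + ((-5 - 1/2) - 4) = -5 + (-11/2 - 4) = -5 - 19/2 = -29/2 ≈ -14.500)
s(y, N) = -1 (s(y, N) = -2 + 1 = -1)
M(Q) = -6 (M(Q) = -1 - 5 = -6)
t(W, a) = 42 (t(W, a) = -7*(-6) = 42)
t(-34, 70) + 4718 = 42 + 4718 = 4760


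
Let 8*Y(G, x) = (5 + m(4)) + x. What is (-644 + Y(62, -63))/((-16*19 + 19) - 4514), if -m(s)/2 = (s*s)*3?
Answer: 2653/19196 ≈ 0.13821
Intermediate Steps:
m(s) = -6*s² (m(s) = -2*s*s*3 = -2*s²*3 = -6*s²)
Y(G, x) = -91/8 + x/8 (Y(G, x) = ((5 - 6*4²) + x)/8 = ((5 - 6*16) + x)/8 = ((5 - 96) + x)/8 = (-91 + x)/8 = -91/8 + x/8)
(-644 + Y(62, -63))/((-16*19 + 19) - 4514) = (-644 + (-91/8 + (⅛)*(-63)))/((-16*19 + 19) - 4514) = (-644 + (-91/8 - 63/8))/((-304 + 19) - 4514) = (-644 - 77/4)/(-285 - 4514) = -2653/4/(-4799) = -2653/4*(-1/4799) = 2653/19196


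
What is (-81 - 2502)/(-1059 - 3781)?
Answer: 2583/4840 ≈ 0.53368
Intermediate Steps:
(-81 - 2502)/(-1059 - 3781) = -2583/(-4840) = -2583*(-1/4840) = 2583/4840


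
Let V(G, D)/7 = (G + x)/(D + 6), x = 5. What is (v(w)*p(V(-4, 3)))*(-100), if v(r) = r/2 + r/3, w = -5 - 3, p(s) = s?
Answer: 14000/27 ≈ 518.52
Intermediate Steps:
V(G, D) = 7*(5 + G)/(6 + D) (V(G, D) = 7*((G + 5)/(D + 6)) = 7*((5 + G)/(6 + D)) = 7*(5 + G)/(6 + D))
w = -8
v(r) = 5*r/6 (v(r) = r*(½) + r*(⅓) = r/2 + r/3 = 5*r/6)
(v(w)*p(V(-4, 3)))*(-100) = (((⅚)*(-8))*(7*(5 - 4)/(6 + 3)))*(-100) = -140/(3*9)*(-100) = -20/3*7/9*(-100) = -140/27*(-100) = 14000/27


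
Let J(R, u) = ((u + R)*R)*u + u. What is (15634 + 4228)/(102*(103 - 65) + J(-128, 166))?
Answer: -9931/401691 ≈ -0.024723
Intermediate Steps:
J(R, u) = u + R*u*(R + u) (J(R, u) = ((R + u)*R)*u + u = (R*(R + u))*u + u = R*u*(R + u) + u = u + R*u*(R + u))
(15634 + 4228)/(102*(103 - 65) + J(-128, 166)) = (15634 + 4228)/(102*(103 - 65) + 166*(1 + (-128)² - 128*166)) = 19862/(102*38 + 166*(1 + 16384 - 21248)) = 19862/(3876 + 166*(-4863)) = 19862/(3876 - 807258) = 19862/(-803382) = 19862*(-1/803382) = -9931/401691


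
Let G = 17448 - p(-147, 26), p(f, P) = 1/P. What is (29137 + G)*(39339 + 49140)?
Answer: 107166561111/26 ≈ 4.1218e+9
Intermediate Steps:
G = 453647/26 (G = 17448 - 1/26 = 453647/26 ≈ 17448.)
(29137 + G)*(39339 + 49140) = (29137 + 453647/26)*(39339 + 49140) = (1211209/26)*88479 = 107166561111/26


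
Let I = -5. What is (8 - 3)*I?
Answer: -25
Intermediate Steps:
(8 - 3)*I = (8 - 3)*(-5) = 5*(-5) = -25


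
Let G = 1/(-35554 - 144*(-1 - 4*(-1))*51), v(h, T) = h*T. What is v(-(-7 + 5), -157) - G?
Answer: -18082003/57586 ≈ -314.00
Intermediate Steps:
v(h, T) = T*h
G = -1/57586 (G = 1/(-35554 - 144*(-1 + 4)*51) = 1/(-35554 - 432*51) = 1/(-35554 - 144*153) = 1/(-35554 - 22032) = 1/(-57586) = -1/57586 ≈ -1.7365e-5)
v(-(-7 + 5), -157) - G = -(-157)*(-7 + 5) - 1*(-1/57586) = -(-157)*(-2) + 1/57586 = -157*2 + 1/57586 = -314 + 1/57586 = -18082003/57586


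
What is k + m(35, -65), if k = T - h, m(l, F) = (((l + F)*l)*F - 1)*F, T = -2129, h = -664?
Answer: -4437650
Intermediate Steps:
m(l, F) = F*(-1 + F*l*(F + l)) (m(l, F) = (((F + l)*l)*F - 1)*F = ((l*(F + l))*F - 1)*F = (F*l*(F + l) - 1)*F = (-1 + F*l*(F + l))*F = F*(-1 + F*l*(F + l)))
k = -1465 (k = -2129 - 1*(-664) = -2129 + 664 = -1465)
k + m(35, -65) = -1465 - 65*(-1 - 65*35² + 35*(-65)²) = -1465 - 65*(-1 - 65*1225 + 35*4225) = -1465 - 65*(-1 - 79625 + 147875) = -1465 - 65*68249 = -1465 - 4436185 = -4437650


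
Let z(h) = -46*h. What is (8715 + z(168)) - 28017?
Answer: -27030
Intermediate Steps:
(8715 + z(168)) - 28017 = (8715 - 46*168) - 28017 = (8715 - 7728) - 28017 = 987 - 28017 = -27030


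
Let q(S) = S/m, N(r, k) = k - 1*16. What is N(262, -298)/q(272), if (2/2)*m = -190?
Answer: 14915/68 ≈ 219.34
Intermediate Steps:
m = -190
N(r, k) = -16 + k (N(r, k) = k - 16 = -16 + k)
q(S) = -S/190 (q(S) = S/(-190) = S*(-1/190) = -S/190)
N(262, -298)/q(272) = (-16 - 298)/((-1/190*272)) = -314/(-136/95) = -314*(-95/136) = 14915/68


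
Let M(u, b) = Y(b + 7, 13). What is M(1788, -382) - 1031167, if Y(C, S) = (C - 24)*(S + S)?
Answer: -1041541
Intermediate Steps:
Y(C, S) = 2*S*(-24 + C) (Y(C, S) = (-24 + C)*(2*S) = 2*S*(-24 + C))
M(u, b) = -442 + 26*b (M(u, b) = 2*13*(-24 + (b + 7)) = 2*13*(-24 + (7 + b)) = 2*13*(-17 + b) = -442 + 26*b)
M(1788, -382) - 1031167 = (-442 + 26*(-382)) - 1031167 = (-442 - 9932) - 1031167 = -10374 - 1031167 = -1041541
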